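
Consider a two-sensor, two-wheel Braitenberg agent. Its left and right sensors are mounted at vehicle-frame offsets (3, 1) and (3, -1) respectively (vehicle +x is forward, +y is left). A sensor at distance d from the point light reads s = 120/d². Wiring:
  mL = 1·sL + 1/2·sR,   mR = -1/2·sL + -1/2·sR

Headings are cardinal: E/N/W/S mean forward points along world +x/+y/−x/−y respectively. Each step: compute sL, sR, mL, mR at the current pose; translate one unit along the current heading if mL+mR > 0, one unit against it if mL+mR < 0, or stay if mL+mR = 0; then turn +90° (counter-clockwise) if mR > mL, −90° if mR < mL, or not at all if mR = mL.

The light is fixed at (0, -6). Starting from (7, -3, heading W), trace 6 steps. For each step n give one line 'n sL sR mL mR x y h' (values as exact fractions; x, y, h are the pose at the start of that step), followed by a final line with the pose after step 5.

0 6 15/4 63/8 -39/8 7 -3 W
1 120/61 24/17 2772/1037 -1752/1037 6 -3 N
2 60/53 4/3 286/159 -196/159 6 -2 E
3 24/13 120/37 1668/481 -1224/481 7 -2 S
4 6 15/4 63/8 -39/8 7 -3 W
5 120/61 24/17 2772/1037 -1752/1037 6 -3 N
final 6 -2 E

n=0: pose=(7,-3,W); sL=6, sR=15/4; mL=63/8, mR=-39/8; mL+mR=3 → advance +1; mR−mL=-51/4 → turn -1·90°
n=1: pose=(6,-3,N); sL=120/61, sR=24/17; mL=2772/1037, mR=-1752/1037; mL+mR=60/61 → advance +1; mR−mL=-4524/1037 → turn -1·90°
n=2: pose=(6,-2,E); sL=60/53, sR=4/3; mL=286/159, mR=-196/159; mL+mR=30/53 → advance +1; mR−mL=-482/159 → turn -1·90°
n=3: pose=(7,-2,S); sL=24/13, sR=120/37; mL=1668/481, mR=-1224/481; mL+mR=12/13 → advance +1; mR−mL=-2892/481 → turn -1·90°
n=4: pose=(7,-3,W); sL=6, sR=15/4; mL=63/8, mR=-39/8; mL+mR=3 → advance +1; mR−mL=-51/4 → turn -1·90°
n=5: pose=(6,-3,N); sL=120/61, sR=24/17; mL=2772/1037, mR=-1752/1037; mL+mR=60/61 → advance +1; mR−mL=-4524/1037 → turn -1·90°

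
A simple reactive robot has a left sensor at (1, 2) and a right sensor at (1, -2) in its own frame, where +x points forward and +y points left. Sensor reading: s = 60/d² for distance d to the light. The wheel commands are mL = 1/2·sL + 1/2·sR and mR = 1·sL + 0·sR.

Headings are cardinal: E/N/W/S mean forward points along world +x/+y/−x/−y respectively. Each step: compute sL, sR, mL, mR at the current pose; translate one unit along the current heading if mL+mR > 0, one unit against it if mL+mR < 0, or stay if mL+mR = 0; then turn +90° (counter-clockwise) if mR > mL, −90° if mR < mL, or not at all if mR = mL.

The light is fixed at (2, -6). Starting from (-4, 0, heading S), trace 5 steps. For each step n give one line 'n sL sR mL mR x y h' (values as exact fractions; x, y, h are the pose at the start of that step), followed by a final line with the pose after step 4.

0 60/41 60/89 3900/3649 60/41 -4 0 S
1 30/37 30/17 810/629 30/37 -4 -1 E
2 12/5 12/13 108/65 12/5 -3 -1 S
3 15/13 3 27/13 15/13 -3 -2 E
4 60/13 4/3 116/39 60/13 -2 -2 S
final -2 -3 E

n=0: pose=(-4,0,S); sL=60/41, sR=60/89; mL=3900/3649, mR=60/41; mL+mR=9240/3649 → advance +1; mR−mL=1440/3649 → turn +1·90°
n=1: pose=(-4,-1,E); sL=30/37, sR=30/17; mL=810/629, mR=30/37; mL+mR=1320/629 → advance +1; mR−mL=-300/629 → turn -1·90°
n=2: pose=(-3,-1,S); sL=12/5, sR=12/13; mL=108/65, mR=12/5; mL+mR=264/65 → advance +1; mR−mL=48/65 → turn +1·90°
n=3: pose=(-3,-2,E); sL=15/13, sR=3; mL=27/13, mR=15/13; mL+mR=42/13 → advance +1; mR−mL=-12/13 → turn -1·90°
n=4: pose=(-2,-2,S); sL=60/13, sR=4/3; mL=116/39, mR=60/13; mL+mR=296/39 → advance +1; mR−mL=64/39 → turn +1·90°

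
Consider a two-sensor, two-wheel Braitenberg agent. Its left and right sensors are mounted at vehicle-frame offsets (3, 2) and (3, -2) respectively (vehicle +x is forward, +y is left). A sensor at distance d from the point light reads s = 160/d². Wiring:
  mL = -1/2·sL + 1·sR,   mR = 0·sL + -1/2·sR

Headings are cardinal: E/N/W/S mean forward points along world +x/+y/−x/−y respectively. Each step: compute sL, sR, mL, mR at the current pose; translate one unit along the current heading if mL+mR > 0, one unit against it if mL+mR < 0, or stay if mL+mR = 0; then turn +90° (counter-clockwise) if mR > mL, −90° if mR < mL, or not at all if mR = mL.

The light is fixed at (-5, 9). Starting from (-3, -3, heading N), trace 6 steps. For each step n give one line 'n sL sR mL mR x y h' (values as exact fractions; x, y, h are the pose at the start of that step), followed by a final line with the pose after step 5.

0 160/81 160/97 5200/7857 -80/97 -3 -3 N
1 80/73 16/25 168/1825 -8/25 -3 -4 E
2 32/53 160/257 4368/13621 -80/257 -4 -4 S
3 8/13 40/37 372/481 -20/37 -4 -5 W
4 32/25 32/25 16/25 -16/25 -5 -5 N
5 160/153 32/53 656/8109 -16/53 -5 -5 E
final -6 -5 S

n=0: pose=(-3,-3,N); sL=160/81, sR=160/97; mL=5200/7857, mR=-80/97; mL+mR=-1280/7857 → advance -1; mR−mL=-11680/7857 → turn -1·90°
n=1: pose=(-3,-4,E); sL=80/73, sR=16/25; mL=168/1825, mR=-8/25; mL+mR=-416/1825 → advance -1; mR−mL=-752/1825 → turn -1·90°
n=2: pose=(-4,-4,S); sL=32/53, sR=160/257; mL=4368/13621, mR=-80/257; mL+mR=128/13621 → advance +1; mR−mL=-8608/13621 → turn -1·90°
n=3: pose=(-4,-5,W); sL=8/13, sR=40/37; mL=372/481, mR=-20/37; mL+mR=112/481 → advance +1; mR−mL=-632/481 → turn -1·90°
n=4: pose=(-5,-5,N); sL=32/25, sR=32/25; mL=16/25, mR=-16/25; mL+mR=0 → advance +0; mR−mL=-32/25 → turn -1·90°
n=5: pose=(-5,-5,E); sL=160/153, sR=32/53; mL=656/8109, mR=-16/53; mL+mR=-1792/8109 → advance -1; mR−mL=-3104/8109 → turn -1·90°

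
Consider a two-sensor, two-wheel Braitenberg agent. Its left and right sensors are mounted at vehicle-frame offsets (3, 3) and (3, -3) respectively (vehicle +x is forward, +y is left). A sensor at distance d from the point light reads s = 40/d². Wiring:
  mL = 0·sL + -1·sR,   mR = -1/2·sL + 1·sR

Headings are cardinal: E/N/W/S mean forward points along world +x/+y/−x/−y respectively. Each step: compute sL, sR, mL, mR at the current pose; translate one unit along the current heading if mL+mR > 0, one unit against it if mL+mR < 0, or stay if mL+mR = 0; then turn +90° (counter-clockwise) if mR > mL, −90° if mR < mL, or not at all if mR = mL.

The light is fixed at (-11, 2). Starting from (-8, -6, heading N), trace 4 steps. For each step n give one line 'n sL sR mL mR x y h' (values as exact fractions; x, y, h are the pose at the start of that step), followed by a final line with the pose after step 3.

n=0: pose=(-8,-6,N); sL=8/5, sR=40/61; mL=-40/61, mR=-44/305; mL+mR=-4/5 → advance -1; mR−mL=156/305 → turn +1·90°
n=1: pose=(-8,-7,W); sL=5/18, sR=10/9; mL=-10/9, mR=35/36; mL+mR=-5/36 → advance -1; mR−mL=25/12 → turn +1·90°
n=2: pose=(-7,-7,S); sL=40/193, sR=8/29; mL=-8/29, mR=964/5597; mL+mR=-20/193 → advance -1; mR−mL=2508/5597 → turn +1·90°
n=3: pose=(-7,-6,E); sL=20/37, sR=4/17; mL=-4/17, mR=-22/629; mL+mR=-10/37 → advance -1; mR−mL=126/629 → turn +1·90°

0 8/5 40/61 -40/61 -44/305 -8 -6 N
1 5/18 10/9 -10/9 35/36 -8 -7 W
2 40/193 8/29 -8/29 964/5597 -7 -7 S
3 20/37 4/17 -4/17 -22/629 -7 -6 E
final -8 -6 N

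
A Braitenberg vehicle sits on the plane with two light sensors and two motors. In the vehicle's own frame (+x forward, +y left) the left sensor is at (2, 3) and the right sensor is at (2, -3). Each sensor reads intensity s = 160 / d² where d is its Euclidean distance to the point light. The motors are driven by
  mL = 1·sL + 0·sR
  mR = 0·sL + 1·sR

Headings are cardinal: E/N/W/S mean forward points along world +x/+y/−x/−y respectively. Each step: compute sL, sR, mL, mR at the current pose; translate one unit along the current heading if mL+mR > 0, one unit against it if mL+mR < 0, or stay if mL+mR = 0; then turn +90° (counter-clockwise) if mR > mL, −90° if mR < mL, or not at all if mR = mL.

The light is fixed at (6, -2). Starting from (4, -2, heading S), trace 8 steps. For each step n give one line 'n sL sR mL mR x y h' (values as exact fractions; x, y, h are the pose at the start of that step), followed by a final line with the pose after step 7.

n=0: pose=(4,-2,S); sL=32, sR=160/29; mL=32, mR=160/29; mL+mR=1088/29 → advance +1; mR−mL=-768/29 → turn -1·90°
n=1: pose=(4,-3,W); sL=5, sR=8; mL=5, mR=8; mL+mR=13 → advance +1; mR−mL=3 → turn +1·90°
n=2: pose=(3,-3,S); sL=160/9, sR=32/9; mL=160/9, mR=32/9; mL+mR=64/3 → advance +1; mR−mL=-128/9 → turn -1·90°
n=3: pose=(3,-4,W); sL=16/5, sR=80/13; mL=16/5, mR=80/13; mL+mR=608/65 → advance +1; mR−mL=192/65 → turn +1·90°
n=4: pose=(2,-4,S); sL=160/17, sR=32/13; mL=160/17, mR=32/13; mL+mR=2624/221 → advance +1; mR−mL=-1536/221 → turn -1·90°
n=5: pose=(2,-5,W); sL=20/9, sR=40/9; mL=20/9, mR=40/9; mL+mR=20/3 → advance +1; mR−mL=20/9 → turn +1·90°
n=6: pose=(1,-5,S); sL=160/29, sR=160/89; mL=160/29, mR=160/89; mL+mR=18880/2581 → advance +1; mR−mL=-9600/2581 → turn -1·90°
n=7: pose=(1,-6,W); sL=80/49, sR=16/5; mL=80/49, mR=16/5; mL+mR=1184/245 → advance +1; mR−mL=384/245 → turn +1·90°

0 32 160/29 32 160/29 4 -2 S
1 5 8 5 8 4 -3 W
2 160/9 32/9 160/9 32/9 3 -3 S
3 16/5 80/13 16/5 80/13 3 -4 W
4 160/17 32/13 160/17 32/13 2 -4 S
5 20/9 40/9 20/9 40/9 2 -5 W
6 160/29 160/89 160/29 160/89 1 -5 S
7 80/49 16/5 80/49 16/5 1 -6 W
final 0 -6 S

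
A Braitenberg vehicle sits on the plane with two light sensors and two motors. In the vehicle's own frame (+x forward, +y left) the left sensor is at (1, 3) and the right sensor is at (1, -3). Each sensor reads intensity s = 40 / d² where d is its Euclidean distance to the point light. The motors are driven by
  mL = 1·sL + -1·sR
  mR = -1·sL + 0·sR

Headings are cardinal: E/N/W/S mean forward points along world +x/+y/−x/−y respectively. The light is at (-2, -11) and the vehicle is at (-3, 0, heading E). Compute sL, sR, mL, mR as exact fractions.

10/49 5/8 -165/392 -10/49

left sensor world pos  = (-2, 3); dL² = 196
right sensor world pos = (-2, -3); dR² = 64
sL = 40/196 = 10/49
sR = 40/64 = 5/8
mL = 1·sL + -1·sR = -165/392
mR = -1·sL + 0·sR = -10/49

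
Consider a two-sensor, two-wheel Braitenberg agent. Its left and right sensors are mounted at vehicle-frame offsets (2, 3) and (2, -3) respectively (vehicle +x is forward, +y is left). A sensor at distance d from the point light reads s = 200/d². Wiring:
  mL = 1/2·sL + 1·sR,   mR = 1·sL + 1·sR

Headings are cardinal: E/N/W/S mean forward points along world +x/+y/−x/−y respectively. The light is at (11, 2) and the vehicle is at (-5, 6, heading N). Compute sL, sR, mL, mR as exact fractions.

left sensor world pos  = (-8, 8); dL² = 397
right sensor world pos = (-2, 8); dR² = 205
sL = 200/397 = 200/397
sR = 200/205 = 40/41
mL = 1/2·sL + 1·sR = 19980/16277
mR = 1·sL + 1·sR = 24080/16277

200/397 40/41 19980/16277 24080/16277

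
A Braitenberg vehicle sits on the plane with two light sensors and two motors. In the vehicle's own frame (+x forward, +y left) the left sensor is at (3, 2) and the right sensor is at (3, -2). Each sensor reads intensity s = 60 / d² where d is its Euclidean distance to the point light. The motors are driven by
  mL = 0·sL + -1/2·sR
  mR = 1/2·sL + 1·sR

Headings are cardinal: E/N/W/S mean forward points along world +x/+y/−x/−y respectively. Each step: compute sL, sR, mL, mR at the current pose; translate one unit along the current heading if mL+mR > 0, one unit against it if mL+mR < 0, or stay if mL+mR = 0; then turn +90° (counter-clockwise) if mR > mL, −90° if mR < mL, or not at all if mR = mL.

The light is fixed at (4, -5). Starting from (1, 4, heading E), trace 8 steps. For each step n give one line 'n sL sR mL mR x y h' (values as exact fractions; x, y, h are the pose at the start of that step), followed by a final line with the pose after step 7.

n=0: pose=(1,4,E); sL=60/121, sR=60/49; mL=-30/49, mR=8730/5929; mL+mR=5100/5929 → advance +1; mR−mL=12360/5929 → turn +1·90°
n=1: pose=(2,4,N); sL=3/8, sR=5/12; mL=-5/24, mR=29/48; mL+mR=19/48 → advance +1; mR−mL=13/16 → turn +1·90°
n=2: pose=(2,5,W); sL=60/89, sR=60/169; mL=-30/169, mR=10410/15041; mL+mR=7740/15041 → advance +1; mR−mL=13080/15041 → turn +1·90°
n=3: pose=(1,5,S); sL=6/5, sR=30/37; mL=-15/37, mR=261/185; mL+mR=186/185 → advance +1; mR−mL=336/185 → turn +1·90°
n=4: pose=(1,4,E); sL=60/121, sR=60/49; mL=-30/49, mR=8730/5929; mL+mR=5100/5929 → advance +1; mR−mL=12360/5929 → turn +1·90°
n=5: pose=(2,4,N); sL=3/8, sR=5/12; mL=-5/24, mR=29/48; mL+mR=19/48 → advance +1; mR−mL=13/16 → turn +1·90°
n=6: pose=(2,5,W); sL=60/89, sR=60/169; mL=-30/169, mR=10410/15041; mL+mR=7740/15041 → advance +1; mR−mL=13080/15041 → turn +1·90°
n=7: pose=(1,5,S); sL=6/5, sR=30/37; mL=-15/37, mR=261/185; mL+mR=186/185 → advance +1; mR−mL=336/185 → turn +1·90°

0 60/121 60/49 -30/49 8730/5929 1 4 E
1 3/8 5/12 -5/24 29/48 2 4 N
2 60/89 60/169 -30/169 10410/15041 2 5 W
3 6/5 30/37 -15/37 261/185 1 5 S
4 60/121 60/49 -30/49 8730/5929 1 4 E
5 3/8 5/12 -5/24 29/48 2 4 N
6 60/89 60/169 -30/169 10410/15041 2 5 W
7 6/5 30/37 -15/37 261/185 1 5 S
final 1 4 E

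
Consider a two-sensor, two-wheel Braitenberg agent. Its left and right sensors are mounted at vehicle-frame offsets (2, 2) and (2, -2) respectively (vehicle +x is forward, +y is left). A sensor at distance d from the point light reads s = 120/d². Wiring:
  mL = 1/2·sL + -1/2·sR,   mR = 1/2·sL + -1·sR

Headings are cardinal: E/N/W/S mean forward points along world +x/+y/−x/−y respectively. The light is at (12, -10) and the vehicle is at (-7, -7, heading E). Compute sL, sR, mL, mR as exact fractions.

left sensor world pos  = (-5, -5); dL² = 314
right sensor world pos = (-5, -9); dR² = 290
sL = 120/314 = 60/157
sR = 120/290 = 12/29
mL = 1/2·sL + -1/2·sR = -72/4553
mR = 1/2·sL + -1·sR = -1014/4553

60/157 12/29 -72/4553 -1014/4553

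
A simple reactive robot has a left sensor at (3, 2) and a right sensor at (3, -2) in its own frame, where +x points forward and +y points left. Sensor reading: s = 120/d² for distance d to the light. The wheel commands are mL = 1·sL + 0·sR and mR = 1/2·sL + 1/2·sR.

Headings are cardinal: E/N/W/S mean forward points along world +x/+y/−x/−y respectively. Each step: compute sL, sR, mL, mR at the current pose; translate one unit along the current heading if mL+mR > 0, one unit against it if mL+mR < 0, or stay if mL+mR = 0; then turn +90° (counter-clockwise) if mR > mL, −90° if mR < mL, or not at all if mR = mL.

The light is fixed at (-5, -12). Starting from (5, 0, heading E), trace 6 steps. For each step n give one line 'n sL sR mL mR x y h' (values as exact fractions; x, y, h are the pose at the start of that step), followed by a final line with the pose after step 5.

0 24/73 120/269 24/73 7608/19637 5 0 E
1 20/51 60/197 20/51 3500/10047 6 0 N
2 120/421 120/317 120/421 44280/133457 6 1 E
3 30/89 30/113 30/89 3030/10057 7 1 N
4 120/481 40/123 120/481 17000/59163 7 2 E
5 12/41 60/257 12/41 2772/10537 8 2 N
final 8 3 E

n=0: pose=(5,0,E); sL=24/73, sR=120/269; mL=24/73, mR=7608/19637; mL+mR=14064/19637 → advance +1; mR−mL=1152/19637 → turn +1·90°
n=1: pose=(6,0,N); sL=20/51, sR=60/197; mL=20/51, mR=3500/10047; mL+mR=2480/3349 → advance +1; mR−mL=-440/10047 → turn -1·90°
n=2: pose=(6,1,E); sL=120/421, sR=120/317; mL=120/421, mR=44280/133457; mL+mR=82320/133457 → advance +1; mR−mL=6240/133457 → turn +1·90°
n=3: pose=(7,1,N); sL=30/89, sR=30/113; mL=30/89, mR=3030/10057; mL+mR=6420/10057 → advance +1; mR−mL=-360/10057 → turn -1·90°
n=4: pose=(7,2,E); sL=120/481, sR=40/123; mL=120/481, mR=17000/59163; mL+mR=31760/59163 → advance +1; mR−mL=2240/59163 → turn +1·90°
n=5: pose=(8,2,N); sL=12/41, sR=60/257; mL=12/41, mR=2772/10537; mL+mR=5856/10537 → advance +1; mR−mL=-312/10537 → turn -1·90°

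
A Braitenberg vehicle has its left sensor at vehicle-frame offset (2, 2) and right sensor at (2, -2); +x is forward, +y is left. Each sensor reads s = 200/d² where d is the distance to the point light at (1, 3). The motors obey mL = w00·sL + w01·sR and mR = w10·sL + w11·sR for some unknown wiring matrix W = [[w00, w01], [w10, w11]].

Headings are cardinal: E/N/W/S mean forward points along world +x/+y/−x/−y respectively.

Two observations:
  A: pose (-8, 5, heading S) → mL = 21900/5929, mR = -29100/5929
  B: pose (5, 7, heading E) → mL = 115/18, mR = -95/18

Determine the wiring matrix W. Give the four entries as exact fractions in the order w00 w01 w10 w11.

obs A: pose=(-8,5,S) → sL=200/49, sR=200/121, mL=21900/5929, mR=-29100/5929
obs B: pose=(5,7,E) → sL=25/9, sR=5, mL=115/18, mR=-95/18
sensor matrix S = [[200/49, 200/121], [25/9, 5]]; det S = 844000/53361
solve [mL_A; mL_B] = S·[w00; w01] and [mR_A; mR_B] = S·[w10; w11]:
  w00 = 1/2, w01 = 1, w10 = -1, w11 = -1/2

1/2 1 -1 -1/2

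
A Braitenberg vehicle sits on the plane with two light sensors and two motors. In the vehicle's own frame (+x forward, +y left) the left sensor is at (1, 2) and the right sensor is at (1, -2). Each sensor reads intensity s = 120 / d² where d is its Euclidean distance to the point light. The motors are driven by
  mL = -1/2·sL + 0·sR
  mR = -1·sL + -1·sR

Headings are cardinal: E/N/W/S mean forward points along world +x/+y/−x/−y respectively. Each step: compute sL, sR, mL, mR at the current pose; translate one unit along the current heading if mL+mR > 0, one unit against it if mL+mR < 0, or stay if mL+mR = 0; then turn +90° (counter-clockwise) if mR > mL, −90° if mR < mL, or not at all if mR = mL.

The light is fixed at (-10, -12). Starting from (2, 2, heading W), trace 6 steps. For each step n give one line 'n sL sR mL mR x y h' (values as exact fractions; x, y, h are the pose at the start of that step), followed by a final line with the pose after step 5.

0 24/53 120/377 -12/53 -15408/19981 2 2 W
1 60/173 4/15 -30/173 -1592/2595 3 2 N
2 120/421 120/317 -60/421 -88560/133457 3 1 E
3 6/17 30/61 -3/17 -876/1037 2 1 S
4 24/53 120/377 -12/53 -15408/19981 2 2 W
5 60/173 4/15 -30/173 -1592/2595 3 2 N
final 3 1 E

n=0: pose=(2,2,W); sL=24/53, sR=120/377; mL=-12/53, mR=-15408/19981; mL+mR=-19932/19981 → advance -1; mR−mL=-10884/19981 → turn -1·90°
n=1: pose=(3,2,N); sL=60/173, sR=4/15; mL=-30/173, mR=-1592/2595; mL+mR=-2042/2595 → advance -1; mR−mL=-1142/2595 → turn -1·90°
n=2: pose=(3,1,E); sL=120/421, sR=120/317; mL=-60/421, mR=-88560/133457; mL+mR=-107580/133457 → advance -1; mR−mL=-69540/133457 → turn -1·90°
n=3: pose=(2,1,S); sL=6/17, sR=30/61; mL=-3/17, mR=-876/1037; mL+mR=-1059/1037 → advance -1; mR−mL=-693/1037 → turn -1·90°
n=4: pose=(2,2,W); sL=24/53, sR=120/377; mL=-12/53, mR=-15408/19981; mL+mR=-19932/19981 → advance -1; mR−mL=-10884/19981 → turn -1·90°
n=5: pose=(3,2,N); sL=60/173, sR=4/15; mL=-30/173, mR=-1592/2595; mL+mR=-2042/2595 → advance -1; mR−mL=-1142/2595 → turn -1·90°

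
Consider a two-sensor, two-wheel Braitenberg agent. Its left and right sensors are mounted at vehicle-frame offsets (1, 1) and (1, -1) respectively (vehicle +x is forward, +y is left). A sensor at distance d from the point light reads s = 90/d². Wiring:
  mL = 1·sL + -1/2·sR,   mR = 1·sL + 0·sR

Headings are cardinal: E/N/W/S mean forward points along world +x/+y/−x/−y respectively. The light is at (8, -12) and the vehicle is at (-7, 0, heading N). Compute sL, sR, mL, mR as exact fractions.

left sensor world pos  = (-8, 1); dL² = 425
right sensor world pos = (-6, 1); dR² = 365
sL = 90/425 = 18/85
sR = 90/365 = 18/73
mL = 1·sL + -1/2·sR = 549/6205
mR = 1·sL + 0·sR = 18/85

18/85 18/73 549/6205 18/85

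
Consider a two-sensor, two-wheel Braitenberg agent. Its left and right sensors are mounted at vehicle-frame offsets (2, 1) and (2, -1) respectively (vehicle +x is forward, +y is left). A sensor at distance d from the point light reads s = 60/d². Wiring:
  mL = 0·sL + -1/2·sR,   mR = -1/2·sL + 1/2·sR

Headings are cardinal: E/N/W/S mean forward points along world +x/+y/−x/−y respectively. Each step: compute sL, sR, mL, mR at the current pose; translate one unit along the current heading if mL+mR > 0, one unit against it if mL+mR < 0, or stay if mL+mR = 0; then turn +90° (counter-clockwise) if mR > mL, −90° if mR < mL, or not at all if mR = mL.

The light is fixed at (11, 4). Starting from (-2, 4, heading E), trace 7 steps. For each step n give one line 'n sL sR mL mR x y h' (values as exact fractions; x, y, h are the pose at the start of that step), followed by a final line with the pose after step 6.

n=0: pose=(-2,4,E); sL=30/61, sR=30/61; mL=-15/61, mR=0; mL+mR=-15/61 → advance -1; mR−mL=15/61 → turn +1·90°
n=1: pose=(-3,4,N); sL=60/229, sR=60/173; mL=-30/173, mR=1680/39617; mL+mR=-30/229 → advance -1; mR−mL=8550/39617 → turn +1·90°
n=2: pose=(-3,3,W); sL=3/13, sR=15/64; mL=-15/128, mR=3/1664; mL+mR=-3/26 → advance -1; mR−mL=99/832 → turn +1·90°
n=3: pose=(-2,3,S); sL=20/51, sR=12/41; mL=-6/41, mR=-104/2091; mL+mR=-10/51 → advance -1; mR−mL=202/2091 → turn +1·90°
n=4: pose=(-2,4,E); sL=30/61, sR=30/61; mL=-15/61, mR=0; mL+mR=-15/61 → advance -1; mR−mL=15/61 → turn +1·90°
n=5: pose=(-3,4,N); sL=60/229, sR=60/173; mL=-30/173, mR=1680/39617; mL+mR=-30/229 → advance -1; mR−mL=8550/39617 → turn +1·90°
n=6: pose=(-3,3,W); sL=3/13, sR=15/64; mL=-15/128, mR=3/1664; mL+mR=-3/26 → advance -1; mR−mL=99/832 → turn +1·90°

0 30/61 30/61 -15/61 0 -2 4 E
1 60/229 60/173 -30/173 1680/39617 -3 4 N
2 3/13 15/64 -15/128 3/1664 -3 3 W
3 20/51 12/41 -6/41 -104/2091 -2 3 S
4 30/61 30/61 -15/61 0 -2 4 E
5 60/229 60/173 -30/173 1680/39617 -3 4 N
6 3/13 15/64 -15/128 3/1664 -3 3 W
final -2 3 S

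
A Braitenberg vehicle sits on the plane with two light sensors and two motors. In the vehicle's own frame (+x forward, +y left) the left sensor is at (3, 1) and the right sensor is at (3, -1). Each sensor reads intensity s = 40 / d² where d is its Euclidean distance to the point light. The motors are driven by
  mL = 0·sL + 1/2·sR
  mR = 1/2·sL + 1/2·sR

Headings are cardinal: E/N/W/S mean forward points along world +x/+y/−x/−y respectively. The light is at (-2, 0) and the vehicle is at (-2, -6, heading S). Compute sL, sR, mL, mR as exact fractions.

left sensor world pos  = (-1, -9); dL² = 82
right sensor world pos = (-3, -9); dR² = 82
sL = 40/82 = 20/41
sR = 40/82 = 20/41
mL = 0·sL + 1/2·sR = 10/41
mR = 1/2·sL + 1/2·sR = 20/41

20/41 20/41 10/41 20/41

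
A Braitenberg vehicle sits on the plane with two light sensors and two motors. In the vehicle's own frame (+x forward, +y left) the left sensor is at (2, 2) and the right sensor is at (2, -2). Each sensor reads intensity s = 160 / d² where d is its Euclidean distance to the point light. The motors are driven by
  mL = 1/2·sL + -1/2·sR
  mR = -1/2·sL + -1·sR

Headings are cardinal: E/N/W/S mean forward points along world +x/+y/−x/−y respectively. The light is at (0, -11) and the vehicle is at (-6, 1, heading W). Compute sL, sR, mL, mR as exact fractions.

left sensor world pos  = (-8, -1); dL² = 164
right sensor world pos = (-8, 3); dR² = 260
sL = 160/164 = 40/41
sR = 160/260 = 8/13
mL = 1/2·sL + -1/2·sR = 96/533
mR = -1/2·sL + -1·sR = -588/533

40/41 8/13 96/533 -588/533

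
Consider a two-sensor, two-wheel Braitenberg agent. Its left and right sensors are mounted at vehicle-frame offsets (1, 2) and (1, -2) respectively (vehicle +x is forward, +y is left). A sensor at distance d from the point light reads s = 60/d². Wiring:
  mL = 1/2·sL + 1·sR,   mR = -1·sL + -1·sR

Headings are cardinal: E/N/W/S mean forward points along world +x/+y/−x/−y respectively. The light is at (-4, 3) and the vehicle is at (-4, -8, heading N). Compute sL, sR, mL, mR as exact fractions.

15/26 15/26 45/52 -15/13

left sensor world pos  = (-6, -7); dL² = 104
right sensor world pos = (-2, -7); dR² = 104
sL = 60/104 = 15/26
sR = 60/104 = 15/26
mL = 1/2·sL + 1·sR = 45/52
mR = -1·sL + -1·sR = -15/13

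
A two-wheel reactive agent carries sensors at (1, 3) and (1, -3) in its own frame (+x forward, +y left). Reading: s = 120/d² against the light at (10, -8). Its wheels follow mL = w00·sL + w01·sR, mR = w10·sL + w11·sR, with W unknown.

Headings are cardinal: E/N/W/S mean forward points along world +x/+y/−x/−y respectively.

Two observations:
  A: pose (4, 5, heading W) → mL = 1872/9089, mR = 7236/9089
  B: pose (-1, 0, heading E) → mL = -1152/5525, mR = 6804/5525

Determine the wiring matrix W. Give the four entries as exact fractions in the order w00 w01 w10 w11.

1/2 -1/2 1/2 1

obs A: pose=(4,5,W) → sL=120/149, sR=24/61, mL=1872/9089, mR=7236/9089
obs B: pose=(-1,0,E) → sL=120/221, sR=24/25, mL=-1152/5525, mR=6804/5525
sensor matrix S = [[120/149, 24/61], [120/221, 24/25]]; det S = 5619456/10043345
solve [mL_A; mL_B] = S·[w00; w01] and [mR_A; mR_B] = S·[w10; w11]:
  w00 = 1/2, w01 = -1/2, w10 = 1/2, w11 = 1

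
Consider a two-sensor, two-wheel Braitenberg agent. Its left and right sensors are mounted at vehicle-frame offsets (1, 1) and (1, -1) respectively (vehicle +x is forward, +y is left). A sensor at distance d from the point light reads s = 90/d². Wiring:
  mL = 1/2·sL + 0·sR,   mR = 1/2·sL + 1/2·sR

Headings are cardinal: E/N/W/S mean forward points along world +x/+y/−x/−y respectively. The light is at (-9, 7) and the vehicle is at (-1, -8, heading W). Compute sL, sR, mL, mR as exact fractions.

18/61 18/49 9/61 990/2989

left sensor world pos  = (-2, -9); dL² = 305
right sensor world pos = (-2, -7); dR² = 245
sL = 90/305 = 18/61
sR = 90/245 = 18/49
mL = 1/2·sL + 0·sR = 9/61
mR = 1/2·sL + 1/2·sR = 990/2989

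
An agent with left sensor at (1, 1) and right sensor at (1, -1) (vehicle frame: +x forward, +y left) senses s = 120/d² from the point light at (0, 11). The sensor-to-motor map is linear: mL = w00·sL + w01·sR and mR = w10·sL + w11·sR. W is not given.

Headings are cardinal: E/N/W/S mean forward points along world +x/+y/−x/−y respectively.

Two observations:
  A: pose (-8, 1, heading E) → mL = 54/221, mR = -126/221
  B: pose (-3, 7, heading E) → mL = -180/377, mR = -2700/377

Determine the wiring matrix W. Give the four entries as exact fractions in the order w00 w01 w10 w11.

-1/2 1 -1 1/2

obs A: pose=(-8,1,E) → sL=12/13, sR=12/17, mL=54/221, mR=-126/221
obs B: pose=(-3,7,E) → sL=120/13, sR=120/29, mL=-180/377, mR=-2700/377
sensor matrix S = [[12/13, 12/17], [120/13, 120/29]]; det S = -17280/6409
solve [mL_A; mL_B] = S·[w00; w01] and [mR_A; mR_B] = S·[w10; w11]:
  w00 = -1/2, w01 = 1, w10 = -1, w11 = 1/2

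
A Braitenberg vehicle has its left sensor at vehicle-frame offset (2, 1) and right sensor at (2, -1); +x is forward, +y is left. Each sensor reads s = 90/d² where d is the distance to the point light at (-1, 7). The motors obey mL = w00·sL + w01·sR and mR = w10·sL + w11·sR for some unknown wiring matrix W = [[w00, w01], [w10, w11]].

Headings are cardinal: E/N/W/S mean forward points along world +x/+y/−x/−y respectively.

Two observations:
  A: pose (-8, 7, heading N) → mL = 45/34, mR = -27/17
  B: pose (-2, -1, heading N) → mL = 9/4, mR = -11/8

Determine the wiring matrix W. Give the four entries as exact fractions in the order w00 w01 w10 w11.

1 0 1/2 -1

obs A: pose=(-8,7,N) → sL=45/34, sR=9/4, mL=45/34, mR=-27/17
obs B: pose=(-2,-1,N) → sL=9/4, sR=5/2, mL=9/4, mR=-11/8
sensor matrix S = [[45/34, 9/4], [9/4, 5/2]]; det S = -477/272
solve [mL_A; mL_B] = S·[w00; w01] and [mR_A; mR_B] = S·[w10; w11]:
  w00 = 1, w01 = 0, w10 = 1/2, w11 = -1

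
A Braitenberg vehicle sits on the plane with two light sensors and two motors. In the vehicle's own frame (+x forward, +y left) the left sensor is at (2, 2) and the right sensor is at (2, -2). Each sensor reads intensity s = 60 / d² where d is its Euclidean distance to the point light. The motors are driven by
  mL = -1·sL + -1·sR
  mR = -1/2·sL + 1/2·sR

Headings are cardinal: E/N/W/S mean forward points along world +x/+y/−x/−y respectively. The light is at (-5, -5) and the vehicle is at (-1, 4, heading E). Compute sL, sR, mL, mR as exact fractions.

left sensor world pos  = (1, 6); dL² = 157
right sensor world pos = (1, 2); dR² = 85
sL = 60/157 = 60/157
sR = 60/85 = 12/17
mL = -1·sL + -1·sR = -2904/2669
mR = -1/2·sL + 1/2·sR = 432/2669

60/157 12/17 -2904/2669 432/2669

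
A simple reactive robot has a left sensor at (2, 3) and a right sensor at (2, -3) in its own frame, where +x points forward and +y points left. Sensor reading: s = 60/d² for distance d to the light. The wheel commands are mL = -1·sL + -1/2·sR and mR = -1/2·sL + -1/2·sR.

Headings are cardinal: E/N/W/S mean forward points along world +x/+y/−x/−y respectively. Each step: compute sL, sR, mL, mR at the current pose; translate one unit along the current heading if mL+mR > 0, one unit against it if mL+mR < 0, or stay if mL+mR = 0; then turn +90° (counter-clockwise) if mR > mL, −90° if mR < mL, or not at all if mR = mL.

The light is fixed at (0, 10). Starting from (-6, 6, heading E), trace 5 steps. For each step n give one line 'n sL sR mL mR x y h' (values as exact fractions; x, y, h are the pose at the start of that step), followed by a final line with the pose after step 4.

n=0: pose=(-6,6,E); sL=60/17, sR=12/13; mL=-882/221, mR=-492/221; mL+mR=-1374/221 → advance -1; mR−mL=30/17 → turn +1·90°
n=1: pose=(-7,6,N); sL=15/26, sR=3; mL=-27/13, mR=-93/52; mL+mR=-201/52 → advance -1; mR−mL=15/52 → turn +1·90°
n=2: pose=(-7,5,W); sL=12/29, sR=12/17; mL=-378/493, mR=-276/493; mL+mR=-654/493 → advance -1; mR−mL=6/29 → turn +1·90°
n=3: pose=(-6,5,S); sL=30/29, sR=6/13; mL=-477/377, mR=-282/377; mL+mR=-759/377 → advance -1; mR−mL=15/29 → turn +1·90°
n=4: pose=(-6,6,E); sL=60/17, sR=12/13; mL=-882/221, mR=-492/221; mL+mR=-1374/221 → advance -1; mR−mL=30/17 → turn +1·90°

0 60/17 12/13 -882/221 -492/221 -6 6 E
1 15/26 3 -27/13 -93/52 -7 6 N
2 12/29 12/17 -378/493 -276/493 -7 5 W
3 30/29 6/13 -477/377 -282/377 -6 5 S
4 60/17 12/13 -882/221 -492/221 -6 6 E
final -7 6 N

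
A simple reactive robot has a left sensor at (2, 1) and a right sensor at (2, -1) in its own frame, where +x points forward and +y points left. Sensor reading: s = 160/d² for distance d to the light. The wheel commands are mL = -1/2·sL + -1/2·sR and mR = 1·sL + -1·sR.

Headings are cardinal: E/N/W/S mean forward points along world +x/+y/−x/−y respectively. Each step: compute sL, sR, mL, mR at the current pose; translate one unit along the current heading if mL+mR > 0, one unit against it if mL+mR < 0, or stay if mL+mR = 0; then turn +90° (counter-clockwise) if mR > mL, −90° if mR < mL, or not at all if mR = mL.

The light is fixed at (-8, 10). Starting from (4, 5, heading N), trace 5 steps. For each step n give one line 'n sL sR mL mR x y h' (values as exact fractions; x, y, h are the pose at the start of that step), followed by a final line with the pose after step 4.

n=0: pose=(4,5,N); sL=16/13, sR=80/89; mL=-1232/1157, mR=384/1157; mL+mR=-848/1157 → advance -1; mR−mL=1616/1157 → turn +1·90°
n=1: pose=(4,4,W); sL=160/149, sR=32/25; mL=-4384/3725, mR=-768/3725; mL+mR=-5152/3725 → advance -1; mR−mL=3616/3725 → turn +1·90°
n=2: pose=(5,4,S); sL=8/13, sR=10/13; mL=-9/13, mR=-2/13; mL+mR=-11/13 → advance -1; mR−mL=7/13 → turn +1·90°
n=3: pose=(5,5,E); sL=160/241, sR=160/261; mL=-40160/62901, mR=3200/62901; mL+mR=-12320/20967 → advance -1; mR−mL=43360/62901 → turn +1·90°
n=4: pose=(4,5,N); sL=16/13, sR=80/89; mL=-1232/1157, mR=384/1157; mL+mR=-848/1157 → advance -1; mR−mL=1616/1157 → turn +1·90°

0 16/13 80/89 -1232/1157 384/1157 4 5 N
1 160/149 32/25 -4384/3725 -768/3725 4 4 W
2 8/13 10/13 -9/13 -2/13 5 4 S
3 160/241 160/261 -40160/62901 3200/62901 5 5 E
4 16/13 80/89 -1232/1157 384/1157 4 5 N
final 4 4 W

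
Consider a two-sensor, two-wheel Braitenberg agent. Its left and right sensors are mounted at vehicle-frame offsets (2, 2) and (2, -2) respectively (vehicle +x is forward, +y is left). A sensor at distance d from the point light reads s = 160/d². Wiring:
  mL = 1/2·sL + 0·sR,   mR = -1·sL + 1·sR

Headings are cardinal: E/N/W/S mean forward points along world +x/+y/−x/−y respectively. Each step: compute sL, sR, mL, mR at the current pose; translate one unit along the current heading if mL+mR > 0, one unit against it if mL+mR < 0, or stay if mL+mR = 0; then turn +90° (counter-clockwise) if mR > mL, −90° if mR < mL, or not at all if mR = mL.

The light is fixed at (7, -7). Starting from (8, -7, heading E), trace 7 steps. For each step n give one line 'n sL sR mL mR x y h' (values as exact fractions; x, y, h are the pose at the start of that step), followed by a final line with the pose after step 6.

n=0: pose=(8,-7,E); sL=160/13, sR=160/13; mL=80/13, mR=0; mL+mR=80/13 → advance +1; mR−mL=-80/13 → turn -1·90°
n=1: pose=(9,-7,S); sL=8, sR=40; mL=4, mR=32; mL+mR=36 → advance +1; mR−mL=28 → turn +1·90°
n=2: pose=(9,-8,E); sL=160/17, sR=32/5; mL=80/17, mR=-256/85; mL+mR=144/85 → advance +1; mR−mL=-656/85 → turn -1·90°
n=3: pose=(10,-8,S); sL=80/17, sR=16; mL=40/17, mR=192/17; mL+mR=232/17 → advance +1; mR−mL=152/17 → turn +1·90°
n=4: pose=(10,-9,E); sL=32/5, sR=160/41; mL=16/5, mR=-512/205; mL+mR=144/205 → advance +1; mR−mL=-1168/205 → turn -1·90°
n=5: pose=(11,-9,S); sL=40/13, sR=8; mL=20/13, mR=64/13; mL+mR=84/13 → advance +1; mR−mL=44/13 → turn +1·90°
n=6: pose=(11,-10,E); sL=160/37, sR=160/61; mL=80/37, mR=-3840/2257; mL+mR=1040/2257 → advance +1; mR−mL=-8720/2257 → turn -1·90°

0 160/13 160/13 80/13 0 8 -7 E
1 8 40 4 32 9 -7 S
2 160/17 32/5 80/17 -256/85 9 -8 E
3 80/17 16 40/17 192/17 10 -8 S
4 32/5 160/41 16/5 -512/205 10 -9 E
5 40/13 8 20/13 64/13 11 -9 S
6 160/37 160/61 80/37 -3840/2257 11 -10 E
final 12 -10 S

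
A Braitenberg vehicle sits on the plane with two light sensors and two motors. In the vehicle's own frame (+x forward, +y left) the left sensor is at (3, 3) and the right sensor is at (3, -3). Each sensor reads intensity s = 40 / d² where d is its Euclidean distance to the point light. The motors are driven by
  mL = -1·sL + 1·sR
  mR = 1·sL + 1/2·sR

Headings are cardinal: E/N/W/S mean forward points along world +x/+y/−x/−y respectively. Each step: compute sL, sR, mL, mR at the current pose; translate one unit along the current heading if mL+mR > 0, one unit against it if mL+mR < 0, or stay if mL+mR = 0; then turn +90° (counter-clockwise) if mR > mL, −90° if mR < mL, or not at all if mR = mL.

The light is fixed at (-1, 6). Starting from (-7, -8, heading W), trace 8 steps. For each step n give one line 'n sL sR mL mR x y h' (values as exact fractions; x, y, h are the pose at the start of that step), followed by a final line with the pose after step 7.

0 4/37 20/101 336/3737 774/3737 -7 -8 W
1 8/61 40/389 -672/23729 4332/23729 -8 -8 S
2 1/4 2/17 -9/68 21/68 -8 -9 E
3 8/45 40/153 64/765 236/765 -7 -9 N
4 4/37 20/101 336/3737 774/3737 -7 -8 W
5 8/61 40/389 -672/23729 4332/23729 -8 -8 S
6 1/4 2/17 -9/68 21/68 -8 -9 E
7 8/45 40/153 64/765 236/765 -7 -9 N
final -7 -8 W

n=0: pose=(-7,-8,W); sL=4/37, sR=20/101; mL=336/3737, mR=774/3737; mL+mR=30/101 → advance +1; mR−mL=438/3737 → turn +1·90°
n=1: pose=(-8,-8,S); sL=8/61, sR=40/389; mL=-672/23729, mR=4332/23729; mL+mR=60/389 → advance +1; mR−mL=5004/23729 → turn +1·90°
n=2: pose=(-8,-9,E); sL=1/4, sR=2/17; mL=-9/68, mR=21/68; mL+mR=3/17 → advance +1; mR−mL=15/34 → turn +1·90°
n=3: pose=(-7,-9,N); sL=8/45, sR=40/153; mL=64/765, mR=236/765; mL+mR=20/51 → advance +1; mR−mL=172/765 → turn +1·90°
n=4: pose=(-7,-8,W); sL=4/37, sR=20/101; mL=336/3737, mR=774/3737; mL+mR=30/101 → advance +1; mR−mL=438/3737 → turn +1·90°
n=5: pose=(-8,-8,S); sL=8/61, sR=40/389; mL=-672/23729, mR=4332/23729; mL+mR=60/389 → advance +1; mR−mL=5004/23729 → turn +1·90°
n=6: pose=(-8,-9,E); sL=1/4, sR=2/17; mL=-9/68, mR=21/68; mL+mR=3/17 → advance +1; mR−mL=15/34 → turn +1·90°
n=7: pose=(-7,-9,N); sL=8/45, sR=40/153; mL=64/765, mR=236/765; mL+mR=20/51 → advance +1; mR−mL=172/765 → turn +1·90°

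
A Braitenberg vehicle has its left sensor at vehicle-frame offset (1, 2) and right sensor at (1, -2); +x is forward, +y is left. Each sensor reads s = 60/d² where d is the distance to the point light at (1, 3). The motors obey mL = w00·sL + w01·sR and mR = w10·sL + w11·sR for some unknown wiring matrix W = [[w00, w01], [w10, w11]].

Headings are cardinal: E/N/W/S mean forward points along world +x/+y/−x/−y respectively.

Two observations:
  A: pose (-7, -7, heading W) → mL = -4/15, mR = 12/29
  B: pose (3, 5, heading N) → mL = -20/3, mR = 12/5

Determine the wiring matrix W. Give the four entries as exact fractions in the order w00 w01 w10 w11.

obs A: pose=(-7,-7,W) → sL=4/15, sR=12/29, mL=-4/15, mR=12/29
obs B: pose=(3,5,N) → sL=20/3, sR=12/5, mL=-20/3, mR=12/5
sensor matrix S = [[4/15, 12/29], [20/3, 12/5]]; det S = -1536/725
solve [mL_A; mL_B] = S·[w00; w01] and [mR_A; mR_B] = S·[w10; w11]:
  w00 = -1, w01 = 0, w10 = 0, w11 = 1

-1 0 0 1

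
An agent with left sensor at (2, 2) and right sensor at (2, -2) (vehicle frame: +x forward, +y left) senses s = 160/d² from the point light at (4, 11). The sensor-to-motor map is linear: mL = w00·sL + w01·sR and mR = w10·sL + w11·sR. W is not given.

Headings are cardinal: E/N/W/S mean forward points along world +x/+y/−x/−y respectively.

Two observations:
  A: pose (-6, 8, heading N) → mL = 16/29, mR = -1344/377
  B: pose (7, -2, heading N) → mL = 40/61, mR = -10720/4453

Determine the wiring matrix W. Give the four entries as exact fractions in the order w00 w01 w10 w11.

obs A: pose=(-6,8,N) → sL=32/29, sR=32/13, mL=16/29, mR=-1344/377
obs B: pose=(7,-2,N) → sL=80/61, sR=80/73, mL=40/61, mR=-10720/4453
sensor matrix S = [[32/29, 32/13], [80/61, 80/73]]; det S = -3389440/1678781
solve [mL_A; mL_B] = S·[w00; w01] and [mR_A; mR_B] = S·[w10; w11]:
  w00 = 1/2, w01 = 0, w10 = -1, w11 = -1

1/2 0 -1 -1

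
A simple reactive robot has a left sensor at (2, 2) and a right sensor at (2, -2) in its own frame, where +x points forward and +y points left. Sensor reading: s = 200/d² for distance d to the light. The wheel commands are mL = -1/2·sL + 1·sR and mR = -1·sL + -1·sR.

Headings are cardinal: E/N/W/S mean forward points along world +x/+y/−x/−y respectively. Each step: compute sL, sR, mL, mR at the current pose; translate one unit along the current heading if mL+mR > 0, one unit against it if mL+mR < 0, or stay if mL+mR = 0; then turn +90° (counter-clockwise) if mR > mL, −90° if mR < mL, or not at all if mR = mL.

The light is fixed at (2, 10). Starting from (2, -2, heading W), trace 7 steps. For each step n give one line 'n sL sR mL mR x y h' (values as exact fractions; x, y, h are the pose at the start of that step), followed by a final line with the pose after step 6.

0 1 25/13 37/26 -38/13 2 -2 W
1 200/101 200/109 9300/11009 -42000/11009 3 -2 N
2 20/13 100/117 10/117 -280/117 3 -3 E
3 200/229 200/229 100/229 -400/229 2 -3 S
4 1 25/13 37/26 -38/13 2 -2 W
5 200/101 200/109 9300/11009 -42000/11009 3 -2 N
6 20/13 100/117 10/117 -280/117 3 -3 E
final 2 -3 S

n=0: pose=(2,-2,W); sL=1, sR=25/13; mL=37/26, mR=-38/13; mL+mR=-3/2 → advance -1; mR−mL=-113/26 → turn -1·90°
n=1: pose=(3,-2,N); sL=200/101, sR=200/109; mL=9300/11009, mR=-42000/11009; mL+mR=-300/101 → advance -1; mR−mL=-51300/11009 → turn -1·90°
n=2: pose=(3,-3,E); sL=20/13, sR=100/117; mL=10/117, mR=-280/117; mL+mR=-30/13 → advance -1; mR−mL=-290/117 → turn -1·90°
n=3: pose=(2,-3,S); sL=200/229, sR=200/229; mL=100/229, mR=-400/229; mL+mR=-300/229 → advance -1; mR−mL=-500/229 → turn -1·90°
n=4: pose=(2,-2,W); sL=1, sR=25/13; mL=37/26, mR=-38/13; mL+mR=-3/2 → advance -1; mR−mL=-113/26 → turn -1·90°
n=5: pose=(3,-2,N); sL=200/101, sR=200/109; mL=9300/11009, mR=-42000/11009; mL+mR=-300/101 → advance -1; mR−mL=-51300/11009 → turn -1·90°
n=6: pose=(3,-3,E); sL=20/13, sR=100/117; mL=10/117, mR=-280/117; mL+mR=-30/13 → advance -1; mR−mL=-290/117 → turn -1·90°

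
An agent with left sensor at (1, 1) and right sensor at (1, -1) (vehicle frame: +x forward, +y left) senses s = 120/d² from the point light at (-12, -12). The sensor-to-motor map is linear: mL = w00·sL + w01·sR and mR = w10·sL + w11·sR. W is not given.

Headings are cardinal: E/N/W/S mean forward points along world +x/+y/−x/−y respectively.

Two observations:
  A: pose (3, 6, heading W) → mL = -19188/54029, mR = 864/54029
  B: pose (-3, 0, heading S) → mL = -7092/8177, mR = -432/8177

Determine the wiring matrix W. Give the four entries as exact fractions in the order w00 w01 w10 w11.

obs A: pose=(3,6,W) → sL=24/97, sR=120/557, mL=-19188/54029, mR=864/54029
obs B: pose=(-3,0,S) → sL=120/221, sR=24/37, mL=-7092/8177, mR=-432/8177
sensor matrix S = [[24/97, 120/557], [120/221, 24/37]]; det S = 19222272/441795133
solve [mL_A; mL_B] = S·[w00; w01] and [mR_A; mR_B] = S·[w10; w11]:
  w00 = -1, w01 = -1/2, w10 = 1/2, w11 = -1/2

-1 -1/2 1/2 -1/2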